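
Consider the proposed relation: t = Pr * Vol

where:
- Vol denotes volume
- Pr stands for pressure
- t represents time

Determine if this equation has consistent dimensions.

No

Vol (volume) has dimensions [L^3].
Pr (pressure) has dimensions [L^-1 M T^-2].
t (time) has dimensions [T].

Left side: [T]
Right side: [L^2 M T^-2]

The two sides have different dimensions, so the equation is NOT dimensionally consistent.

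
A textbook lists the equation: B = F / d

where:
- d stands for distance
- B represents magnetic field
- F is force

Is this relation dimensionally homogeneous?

No

d (distance) has dimensions [L].
B (magnetic field) has dimensions [I^-1 M T^-2].
F (force) has dimensions [L M T^-2].

Left side: [I^-1 M T^-2]
Right side: [M T^-2]

The two sides have different dimensions, so the equation is NOT dimensionally consistent.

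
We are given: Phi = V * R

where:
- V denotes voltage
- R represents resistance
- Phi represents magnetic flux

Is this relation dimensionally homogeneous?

No

V (voltage) has dimensions [I^-1 L^2 M T^-3].
R (resistance) has dimensions [I^-2 L^2 M T^-3].
Phi (magnetic flux) has dimensions [I^-1 L^2 M T^-2].

Left side: [I^-1 L^2 M T^-2]
Right side: [I^-3 L^4 M^2 T^-6]

The two sides have different dimensions, so the equation is NOT dimensionally consistent.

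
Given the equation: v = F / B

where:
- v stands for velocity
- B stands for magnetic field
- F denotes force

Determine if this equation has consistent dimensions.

No

v (velocity) has dimensions [L T^-1].
B (magnetic field) has dimensions [I^-1 M T^-2].
F (force) has dimensions [L M T^-2].

Left side: [L T^-1]
Right side: [I L]

The two sides have different dimensions, so the equation is NOT dimensionally consistent.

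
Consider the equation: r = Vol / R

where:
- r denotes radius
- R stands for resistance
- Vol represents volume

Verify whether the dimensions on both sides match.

No

r (radius) has dimensions [L].
R (resistance) has dimensions [I^-2 L^2 M T^-3].
Vol (volume) has dimensions [L^3].

Left side: [L]
Right side: [I^2 L M^-1 T^3]

The two sides have different dimensions, so the equation is NOT dimensionally consistent.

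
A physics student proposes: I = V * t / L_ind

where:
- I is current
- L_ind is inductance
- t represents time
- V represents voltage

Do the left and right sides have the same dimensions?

Yes

I (current) has dimensions [I].
L_ind (inductance) has dimensions [I^-2 L^2 M T^-2].
t (time) has dimensions [T].
V (voltage) has dimensions [I^-1 L^2 M T^-3].

Left side: [I]
Right side: [I]

Both sides have the same dimensions, so the equation is dimensionally consistent.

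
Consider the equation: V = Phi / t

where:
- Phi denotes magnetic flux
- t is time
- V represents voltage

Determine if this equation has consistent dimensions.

Yes

Phi (magnetic flux) has dimensions [I^-1 L^2 M T^-2].
t (time) has dimensions [T].
V (voltage) has dimensions [I^-1 L^2 M T^-3].

Left side: [I^-1 L^2 M T^-3]
Right side: [I^-1 L^2 M T^-3]

Both sides have the same dimensions, so the equation is dimensionally consistent.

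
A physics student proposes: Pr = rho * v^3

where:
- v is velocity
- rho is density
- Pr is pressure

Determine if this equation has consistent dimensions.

No

v (velocity) has dimensions [L T^-1].
rho (density) has dimensions [L^-3 M].
Pr (pressure) has dimensions [L^-1 M T^-2].

Left side: [L^-1 M T^-2]
Right side: [M T^-3]

The two sides have different dimensions, so the equation is NOT dimensionally consistent.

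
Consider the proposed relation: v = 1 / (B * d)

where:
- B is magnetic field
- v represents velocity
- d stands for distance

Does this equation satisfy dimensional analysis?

No

B (magnetic field) has dimensions [I^-1 M T^-2].
v (velocity) has dimensions [L T^-1].
d (distance) has dimensions [L].

Left side: [L T^-1]
Right side: [I L^-1 M^-1 T^2]

The two sides have different dimensions, so the equation is NOT dimensionally consistent.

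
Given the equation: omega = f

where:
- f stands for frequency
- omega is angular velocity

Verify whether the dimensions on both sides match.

Yes

f (frequency) has dimensions [T^-1].
omega (angular velocity) has dimensions [T^-1].

Left side: [T^-1]
Right side: [T^-1]

Both sides have the same dimensions, so the equation is dimensionally consistent.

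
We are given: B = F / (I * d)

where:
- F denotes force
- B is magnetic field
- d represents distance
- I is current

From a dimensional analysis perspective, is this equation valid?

Yes

F (force) has dimensions [L M T^-2].
B (magnetic field) has dimensions [I^-1 M T^-2].
d (distance) has dimensions [L].
I (current) has dimensions [I].

Left side: [I^-1 M T^-2]
Right side: [I^-1 M T^-2]

Both sides have the same dimensions, so the equation is dimensionally consistent.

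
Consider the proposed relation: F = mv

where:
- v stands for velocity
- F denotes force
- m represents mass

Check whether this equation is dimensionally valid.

No

v (velocity) has dimensions [L T^-1].
F (force) has dimensions [L M T^-2].
m (mass) has dimensions [M].

Left side: [L M T^-2]
Right side: [L M T^-1]

The two sides have different dimensions, so the equation is NOT dimensionally consistent.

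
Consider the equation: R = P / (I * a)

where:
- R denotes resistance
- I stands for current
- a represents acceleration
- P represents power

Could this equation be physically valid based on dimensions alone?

No

R (resistance) has dimensions [I^-2 L^2 M T^-3].
I (current) has dimensions [I].
a (acceleration) has dimensions [L T^-2].
P (power) has dimensions [L^2 M T^-3].

Left side: [I^-2 L^2 M T^-3]
Right side: [I^-1 L M T^-1]

The two sides have different dimensions, so the equation is NOT dimensionally consistent.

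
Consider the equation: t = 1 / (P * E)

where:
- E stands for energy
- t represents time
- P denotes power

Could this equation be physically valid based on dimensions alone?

No

E (energy) has dimensions [L^2 M T^-2].
t (time) has dimensions [T].
P (power) has dimensions [L^2 M T^-3].

Left side: [T]
Right side: [L^-4 M^-2 T^5]

The two sides have different dimensions, so the equation is NOT dimensionally consistent.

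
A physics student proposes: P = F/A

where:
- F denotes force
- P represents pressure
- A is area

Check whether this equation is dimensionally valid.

Yes

F (force) has dimensions [L M T^-2].
P (pressure) has dimensions [L^-1 M T^-2].
A (area) has dimensions [L^2].

Left side: [L^-1 M T^-2]
Right side: [L^-1 M T^-2]

Both sides have the same dimensions, so the equation is dimensionally consistent.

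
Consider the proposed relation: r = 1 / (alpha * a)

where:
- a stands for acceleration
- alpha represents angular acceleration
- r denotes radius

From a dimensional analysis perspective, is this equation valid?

No

a (acceleration) has dimensions [L T^-2].
alpha (angular acceleration) has dimensions [T^-2].
r (radius) has dimensions [L].

Left side: [L]
Right side: [L^-1 T^4]

The two sides have different dimensions, so the equation is NOT dimensionally consistent.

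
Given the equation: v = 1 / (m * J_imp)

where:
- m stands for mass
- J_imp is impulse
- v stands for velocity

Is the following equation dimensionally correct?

No

m (mass) has dimensions [M].
J_imp (impulse) has dimensions [L M T^-1].
v (velocity) has dimensions [L T^-1].

Left side: [L T^-1]
Right side: [L^-1 M^-2 T]

The two sides have different dimensions, so the equation is NOT dimensionally consistent.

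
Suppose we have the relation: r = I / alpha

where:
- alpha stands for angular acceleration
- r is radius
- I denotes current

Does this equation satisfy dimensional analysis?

No

alpha (angular acceleration) has dimensions [T^-2].
r (radius) has dimensions [L].
I (current) has dimensions [I].

Left side: [L]
Right side: [I T^2]

The two sides have different dimensions, so the equation is NOT dimensionally consistent.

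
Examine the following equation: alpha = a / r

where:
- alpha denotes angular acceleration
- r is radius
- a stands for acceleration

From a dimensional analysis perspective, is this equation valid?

Yes

alpha (angular acceleration) has dimensions [T^-2].
r (radius) has dimensions [L].
a (acceleration) has dimensions [L T^-2].

Left side: [T^-2]
Right side: [T^-2]

Both sides have the same dimensions, so the equation is dimensionally consistent.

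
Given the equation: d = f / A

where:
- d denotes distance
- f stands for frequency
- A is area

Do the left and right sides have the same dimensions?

No

d (distance) has dimensions [L].
f (frequency) has dimensions [T^-1].
A (area) has dimensions [L^2].

Left side: [L]
Right side: [L^-2 T^-1]

The two sides have different dimensions, so the equation is NOT dimensionally consistent.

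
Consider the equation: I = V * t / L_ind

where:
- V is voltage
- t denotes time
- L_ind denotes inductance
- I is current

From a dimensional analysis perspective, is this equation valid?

Yes

V (voltage) has dimensions [I^-1 L^2 M T^-3].
t (time) has dimensions [T].
L_ind (inductance) has dimensions [I^-2 L^2 M T^-2].
I (current) has dimensions [I].

Left side: [I]
Right side: [I]

Both sides have the same dimensions, so the equation is dimensionally consistent.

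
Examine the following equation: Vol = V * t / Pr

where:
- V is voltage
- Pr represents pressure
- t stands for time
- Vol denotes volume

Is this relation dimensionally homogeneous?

No

V (voltage) has dimensions [I^-1 L^2 M T^-3].
Pr (pressure) has dimensions [L^-1 M T^-2].
t (time) has dimensions [T].
Vol (volume) has dimensions [L^3].

Left side: [L^3]
Right side: [I^-1 L^3]

The two sides have different dimensions, so the equation is NOT dimensionally consistent.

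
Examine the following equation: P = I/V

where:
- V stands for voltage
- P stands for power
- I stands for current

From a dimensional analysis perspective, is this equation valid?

No

V (voltage) has dimensions [I^-1 L^2 M T^-3].
P (power) has dimensions [L^2 M T^-3].
I (current) has dimensions [I].

Left side: [L^2 M T^-3]
Right side: [I^2 L^-2 M^-1 T^3]

The two sides have different dimensions, so the equation is NOT dimensionally consistent.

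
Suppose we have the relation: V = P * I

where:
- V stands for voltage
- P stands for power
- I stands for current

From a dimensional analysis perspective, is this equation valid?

No

V (voltage) has dimensions [I^-1 L^2 M T^-3].
P (power) has dimensions [L^2 M T^-3].
I (current) has dimensions [I].

Left side: [I^-1 L^2 M T^-3]
Right side: [I L^2 M T^-3]

The two sides have different dimensions, so the equation is NOT dimensionally consistent.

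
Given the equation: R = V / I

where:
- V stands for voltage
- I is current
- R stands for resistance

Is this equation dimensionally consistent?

Yes

V (voltage) has dimensions [I^-1 L^2 M T^-3].
I (current) has dimensions [I].
R (resistance) has dimensions [I^-2 L^2 M T^-3].

Left side: [I^-2 L^2 M T^-3]
Right side: [I^-2 L^2 M T^-3]

Both sides have the same dimensions, so the equation is dimensionally consistent.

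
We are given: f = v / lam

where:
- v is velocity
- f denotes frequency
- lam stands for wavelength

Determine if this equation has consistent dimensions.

Yes

v (velocity) has dimensions [L T^-1].
f (frequency) has dimensions [T^-1].
lam (wavelength) has dimensions [L].

Left side: [T^-1]
Right side: [T^-1]

Both sides have the same dimensions, so the equation is dimensionally consistent.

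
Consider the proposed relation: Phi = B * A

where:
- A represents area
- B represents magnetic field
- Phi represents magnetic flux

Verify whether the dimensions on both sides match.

Yes

A (area) has dimensions [L^2].
B (magnetic field) has dimensions [I^-1 M T^-2].
Phi (magnetic flux) has dimensions [I^-1 L^2 M T^-2].

Left side: [I^-1 L^2 M T^-2]
Right side: [I^-1 L^2 M T^-2]

Both sides have the same dimensions, so the equation is dimensionally consistent.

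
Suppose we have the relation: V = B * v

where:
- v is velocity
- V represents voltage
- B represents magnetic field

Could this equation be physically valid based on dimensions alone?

No

v (velocity) has dimensions [L T^-1].
V (voltage) has dimensions [I^-1 L^2 M T^-3].
B (magnetic field) has dimensions [I^-1 M T^-2].

Left side: [I^-1 L^2 M T^-3]
Right side: [I^-1 L M T^-3]

The two sides have different dimensions, so the equation is NOT dimensionally consistent.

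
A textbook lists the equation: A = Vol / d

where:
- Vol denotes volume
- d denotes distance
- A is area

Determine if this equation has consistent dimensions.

Yes

Vol (volume) has dimensions [L^3].
d (distance) has dimensions [L].
A (area) has dimensions [L^2].

Left side: [L^2]
Right side: [L^2]

Both sides have the same dimensions, so the equation is dimensionally consistent.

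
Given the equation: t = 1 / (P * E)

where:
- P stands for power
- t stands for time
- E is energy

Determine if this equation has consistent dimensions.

No

P (power) has dimensions [L^2 M T^-3].
t (time) has dimensions [T].
E (energy) has dimensions [L^2 M T^-2].

Left side: [T]
Right side: [L^-4 M^-2 T^5]

The two sides have different dimensions, so the equation is NOT dimensionally consistent.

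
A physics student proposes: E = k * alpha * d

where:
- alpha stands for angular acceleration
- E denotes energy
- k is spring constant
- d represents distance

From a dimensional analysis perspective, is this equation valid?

No

alpha (angular acceleration) has dimensions [T^-2].
E (energy) has dimensions [L^2 M T^-2].
k (spring constant) has dimensions [M T^-2].
d (distance) has dimensions [L].

Left side: [L^2 M T^-2]
Right side: [L M T^-4]

The two sides have different dimensions, so the equation is NOT dimensionally consistent.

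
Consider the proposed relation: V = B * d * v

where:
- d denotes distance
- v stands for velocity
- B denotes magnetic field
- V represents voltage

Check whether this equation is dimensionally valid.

Yes

d (distance) has dimensions [L].
v (velocity) has dimensions [L T^-1].
B (magnetic field) has dimensions [I^-1 M T^-2].
V (voltage) has dimensions [I^-1 L^2 M T^-3].

Left side: [I^-1 L^2 M T^-3]
Right side: [I^-1 L^2 M T^-3]

Both sides have the same dimensions, so the equation is dimensionally consistent.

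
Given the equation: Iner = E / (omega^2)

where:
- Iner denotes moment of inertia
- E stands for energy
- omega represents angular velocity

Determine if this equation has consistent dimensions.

Yes

Iner (moment of inertia) has dimensions [L^2 M].
E (energy) has dimensions [L^2 M T^-2].
omega (angular velocity) has dimensions [T^-1].

Left side: [L^2 M]
Right side: [L^2 M]

Both sides have the same dimensions, so the equation is dimensionally consistent.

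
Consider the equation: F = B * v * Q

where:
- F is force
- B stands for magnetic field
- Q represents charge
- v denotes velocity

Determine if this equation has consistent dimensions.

Yes

F (force) has dimensions [L M T^-2].
B (magnetic field) has dimensions [I^-1 M T^-2].
Q (charge) has dimensions [I T].
v (velocity) has dimensions [L T^-1].

Left side: [L M T^-2]
Right side: [L M T^-2]

Both sides have the same dimensions, so the equation is dimensionally consistent.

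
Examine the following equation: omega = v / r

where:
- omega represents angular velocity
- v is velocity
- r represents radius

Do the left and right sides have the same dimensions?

Yes

omega (angular velocity) has dimensions [T^-1].
v (velocity) has dimensions [L T^-1].
r (radius) has dimensions [L].

Left side: [T^-1]
Right side: [T^-1]

Both sides have the same dimensions, so the equation is dimensionally consistent.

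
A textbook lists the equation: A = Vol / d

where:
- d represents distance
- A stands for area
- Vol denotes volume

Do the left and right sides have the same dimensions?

Yes

d (distance) has dimensions [L].
A (area) has dimensions [L^2].
Vol (volume) has dimensions [L^3].

Left side: [L^2]
Right side: [L^2]

Both sides have the same dimensions, so the equation is dimensionally consistent.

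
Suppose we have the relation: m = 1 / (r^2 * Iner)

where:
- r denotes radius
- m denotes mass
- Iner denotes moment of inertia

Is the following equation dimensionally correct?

No

r (radius) has dimensions [L].
m (mass) has dimensions [M].
Iner (moment of inertia) has dimensions [L^2 M].

Left side: [M]
Right side: [L^-4 M^-1]

The two sides have different dimensions, so the equation is NOT dimensionally consistent.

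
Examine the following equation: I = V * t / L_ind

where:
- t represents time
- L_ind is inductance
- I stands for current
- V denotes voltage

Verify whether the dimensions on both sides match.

Yes

t (time) has dimensions [T].
L_ind (inductance) has dimensions [I^-2 L^2 M T^-2].
I (current) has dimensions [I].
V (voltage) has dimensions [I^-1 L^2 M T^-3].

Left side: [I]
Right side: [I]

Both sides have the same dimensions, so the equation is dimensionally consistent.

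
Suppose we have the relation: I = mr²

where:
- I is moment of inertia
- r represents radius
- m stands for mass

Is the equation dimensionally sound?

Yes

I (moment of inertia) has dimensions [L^2 M].
r (radius) has dimensions [L].
m (mass) has dimensions [M].

Left side: [L^2 M]
Right side: [L^2 M]

Both sides have the same dimensions, so the equation is dimensionally consistent.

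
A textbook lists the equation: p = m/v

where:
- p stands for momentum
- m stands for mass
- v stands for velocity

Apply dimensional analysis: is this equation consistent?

No

p (momentum) has dimensions [L M T^-1].
m (mass) has dimensions [M].
v (velocity) has dimensions [L T^-1].

Left side: [L M T^-1]
Right side: [L^-1 M T]

The two sides have different dimensions, so the equation is NOT dimensionally consistent.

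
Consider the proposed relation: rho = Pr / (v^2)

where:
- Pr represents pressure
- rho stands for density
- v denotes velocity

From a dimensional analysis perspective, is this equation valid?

Yes

Pr (pressure) has dimensions [L^-1 M T^-2].
rho (density) has dimensions [L^-3 M].
v (velocity) has dimensions [L T^-1].

Left side: [L^-3 M]
Right side: [L^-3 M]

Both sides have the same dimensions, so the equation is dimensionally consistent.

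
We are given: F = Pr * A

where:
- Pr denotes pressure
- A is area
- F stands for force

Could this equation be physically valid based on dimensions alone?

Yes

Pr (pressure) has dimensions [L^-1 M T^-2].
A (area) has dimensions [L^2].
F (force) has dimensions [L M T^-2].

Left side: [L M T^-2]
Right side: [L M T^-2]

Both sides have the same dimensions, so the equation is dimensionally consistent.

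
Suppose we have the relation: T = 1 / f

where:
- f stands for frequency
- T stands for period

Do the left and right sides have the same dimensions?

Yes

f (frequency) has dimensions [T^-1].
T (period) has dimensions [T].

Left side: [T]
Right side: [T]

Both sides have the same dimensions, so the equation is dimensionally consistent.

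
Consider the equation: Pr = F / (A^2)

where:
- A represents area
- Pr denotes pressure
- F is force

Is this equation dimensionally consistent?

No

A (area) has dimensions [L^2].
Pr (pressure) has dimensions [L^-1 M T^-2].
F (force) has dimensions [L M T^-2].

Left side: [L^-1 M T^-2]
Right side: [L^-3 M T^-2]

The two sides have different dimensions, so the equation is NOT dimensionally consistent.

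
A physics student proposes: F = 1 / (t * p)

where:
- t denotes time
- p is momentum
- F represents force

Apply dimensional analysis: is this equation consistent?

No

t (time) has dimensions [T].
p (momentum) has dimensions [L M T^-1].
F (force) has dimensions [L M T^-2].

Left side: [L M T^-2]
Right side: [L^-1 M^-1]

The two sides have different dimensions, so the equation is NOT dimensionally consistent.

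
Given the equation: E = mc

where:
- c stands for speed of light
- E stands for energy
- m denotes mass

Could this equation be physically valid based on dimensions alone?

No

c (speed of light) has dimensions [L T^-1].
E (energy) has dimensions [L^2 M T^-2].
m (mass) has dimensions [M].

Left side: [L^2 M T^-2]
Right side: [L M T^-1]

The two sides have different dimensions, so the equation is NOT dimensionally consistent.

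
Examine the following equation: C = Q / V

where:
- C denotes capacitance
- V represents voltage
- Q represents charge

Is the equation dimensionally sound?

Yes

C (capacitance) has dimensions [I^2 L^-2 M^-1 T^4].
V (voltage) has dimensions [I^-1 L^2 M T^-3].
Q (charge) has dimensions [I T].

Left side: [I^2 L^-2 M^-1 T^4]
Right side: [I^2 L^-2 M^-1 T^4]

Both sides have the same dimensions, so the equation is dimensionally consistent.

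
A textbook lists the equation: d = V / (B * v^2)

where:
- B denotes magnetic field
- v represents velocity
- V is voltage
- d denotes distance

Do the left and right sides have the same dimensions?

No

B (magnetic field) has dimensions [I^-1 M T^-2].
v (velocity) has dimensions [L T^-1].
V (voltage) has dimensions [I^-1 L^2 M T^-3].
d (distance) has dimensions [L].

Left side: [L]
Right side: [T]

The two sides have different dimensions, so the equation is NOT dimensionally consistent.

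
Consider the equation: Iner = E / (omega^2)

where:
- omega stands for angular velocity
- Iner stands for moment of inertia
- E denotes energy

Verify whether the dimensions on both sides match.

Yes

omega (angular velocity) has dimensions [T^-1].
Iner (moment of inertia) has dimensions [L^2 M].
E (energy) has dimensions [L^2 M T^-2].

Left side: [L^2 M]
Right side: [L^2 M]

Both sides have the same dimensions, so the equation is dimensionally consistent.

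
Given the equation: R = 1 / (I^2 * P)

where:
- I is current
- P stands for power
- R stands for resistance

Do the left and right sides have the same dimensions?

No

I (current) has dimensions [I].
P (power) has dimensions [L^2 M T^-3].
R (resistance) has dimensions [I^-2 L^2 M T^-3].

Left side: [I^-2 L^2 M T^-3]
Right side: [I^-2 L^-2 M^-1 T^3]

The two sides have different dimensions, so the equation is NOT dimensionally consistent.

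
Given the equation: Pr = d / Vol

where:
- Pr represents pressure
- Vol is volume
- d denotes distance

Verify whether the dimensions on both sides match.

No

Pr (pressure) has dimensions [L^-1 M T^-2].
Vol (volume) has dimensions [L^3].
d (distance) has dimensions [L].

Left side: [L^-1 M T^-2]
Right side: [L^-2]

The two sides have different dimensions, so the equation is NOT dimensionally consistent.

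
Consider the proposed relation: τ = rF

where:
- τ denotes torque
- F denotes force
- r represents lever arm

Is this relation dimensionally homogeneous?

Yes

τ (torque) has dimensions [L^2 M T^-2].
F (force) has dimensions [L M T^-2].
r (lever arm) has dimensions [L].

Left side: [L^2 M T^-2]
Right side: [L^2 M T^-2]

Both sides have the same dimensions, so the equation is dimensionally consistent.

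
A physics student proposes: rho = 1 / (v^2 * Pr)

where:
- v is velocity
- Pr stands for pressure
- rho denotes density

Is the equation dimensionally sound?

No

v (velocity) has dimensions [L T^-1].
Pr (pressure) has dimensions [L^-1 M T^-2].
rho (density) has dimensions [L^-3 M].

Left side: [L^-3 M]
Right side: [L^-1 M^-1 T^4]

The two sides have different dimensions, so the equation is NOT dimensionally consistent.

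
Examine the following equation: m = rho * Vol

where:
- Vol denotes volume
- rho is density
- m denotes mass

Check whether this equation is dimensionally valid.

Yes

Vol (volume) has dimensions [L^3].
rho (density) has dimensions [L^-3 M].
m (mass) has dimensions [M].

Left side: [M]
Right side: [M]

Both sides have the same dimensions, so the equation is dimensionally consistent.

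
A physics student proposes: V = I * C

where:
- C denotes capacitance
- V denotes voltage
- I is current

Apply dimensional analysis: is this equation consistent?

No

C (capacitance) has dimensions [I^2 L^-2 M^-1 T^4].
V (voltage) has dimensions [I^-1 L^2 M T^-3].
I (current) has dimensions [I].

Left side: [I^-1 L^2 M T^-3]
Right side: [I^3 L^-2 M^-1 T^4]

The two sides have different dimensions, so the equation is NOT dimensionally consistent.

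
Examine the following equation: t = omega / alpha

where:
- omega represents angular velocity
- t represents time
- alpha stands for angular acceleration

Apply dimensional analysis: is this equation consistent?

Yes

omega (angular velocity) has dimensions [T^-1].
t (time) has dimensions [T].
alpha (angular acceleration) has dimensions [T^-2].

Left side: [T]
Right side: [T]

Both sides have the same dimensions, so the equation is dimensionally consistent.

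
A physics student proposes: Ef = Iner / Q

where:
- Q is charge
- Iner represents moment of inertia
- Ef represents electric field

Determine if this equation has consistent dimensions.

No

Q (charge) has dimensions [I T].
Iner (moment of inertia) has dimensions [L^2 M].
Ef (electric field) has dimensions [I^-1 L M T^-3].

Left side: [I^-1 L M T^-3]
Right side: [I^-1 L^2 M T^-1]

The two sides have different dimensions, so the equation is NOT dimensionally consistent.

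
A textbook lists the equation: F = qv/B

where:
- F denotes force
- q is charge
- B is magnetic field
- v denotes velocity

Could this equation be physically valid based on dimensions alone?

No

F (force) has dimensions [L M T^-2].
q (charge) has dimensions [I T].
B (magnetic field) has dimensions [I^-1 M T^-2].
v (velocity) has dimensions [L T^-1].

Left side: [L M T^-2]
Right side: [I^2 L M^-1 T^2]

The two sides have different dimensions, so the equation is NOT dimensionally consistent.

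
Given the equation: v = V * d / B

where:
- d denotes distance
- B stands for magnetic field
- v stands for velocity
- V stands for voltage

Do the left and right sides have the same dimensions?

No

d (distance) has dimensions [L].
B (magnetic field) has dimensions [I^-1 M T^-2].
v (velocity) has dimensions [L T^-1].
V (voltage) has dimensions [I^-1 L^2 M T^-3].

Left side: [L T^-1]
Right side: [L^3 T^-1]

The two sides have different dimensions, so the equation is NOT dimensionally consistent.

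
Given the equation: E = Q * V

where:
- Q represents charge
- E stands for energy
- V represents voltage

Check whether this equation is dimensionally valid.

Yes

Q (charge) has dimensions [I T].
E (energy) has dimensions [L^2 M T^-2].
V (voltage) has dimensions [I^-1 L^2 M T^-3].

Left side: [L^2 M T^-2]
Right side: [L^2 M T^-2]

Both sides have the same dimensions, so the equation is dimensionally consistent.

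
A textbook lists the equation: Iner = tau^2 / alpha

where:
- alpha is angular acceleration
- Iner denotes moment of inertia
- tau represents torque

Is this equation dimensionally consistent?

No

alpha (angular acceleration) has dimensions [T^-2].
Iner (moment of inertia) has dimensions [L^2 M].
tau (torque) has dimensions [L^2 M T^-2].

Left side: [L^2 M]
Right side: [L^4 M^2 T^-2]

The two sides have different dimensions, so the equation is NOT dimensionally consistent.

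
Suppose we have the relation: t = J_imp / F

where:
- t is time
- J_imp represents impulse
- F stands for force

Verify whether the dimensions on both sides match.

Yes

t (time) has dimensions [T].
J_imp (impulse) has dimensions [L M T^-1].
F (force) has dimensions [L M T^-2].

Left side: [T]
Right side: [T]

Both sides have the same dimensions, so the equation is dimensionally consistent.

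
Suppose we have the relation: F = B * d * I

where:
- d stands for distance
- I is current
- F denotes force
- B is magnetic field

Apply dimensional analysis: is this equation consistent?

Yes

d (distance) has dimensions [L].
I (current) has dimensions [I].
F (force) has dimensions [L M T^-2].
B (magnetic field) has dimensions [I^-1 M T^-2].

Left side: [L M T^-2]
Right side: [L M T^-2]

Both sides have the same dimensions, so the equation is dimensionally consistent.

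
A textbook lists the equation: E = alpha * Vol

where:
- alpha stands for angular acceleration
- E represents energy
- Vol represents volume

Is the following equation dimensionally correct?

No

alpha (angular acceleration) has dimensions [T^-2].
E (energy) has dimensions [L^2 M T^-2].
Vol (volume) has dimensions [L^3].

Left side: [L^2 M T^-2]
Right side: [L^3 T^-2]

The two sides have different dimensions, so the equation is NOT dimensionally consistent.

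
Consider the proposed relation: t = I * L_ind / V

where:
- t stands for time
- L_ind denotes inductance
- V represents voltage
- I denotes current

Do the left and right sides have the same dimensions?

Yes

t (time) has dimensions [T].
L_ind (inductance) has dimensions [I^-2 L^2 M T^-2].
V (voltage) has dimensions [I^-1 L^2 M T^-3].
I (current) has dimensions [I].

Left side: [T]
Right side: [T]

Both sides have the same dimensions, so the equation is dimensionally consistent.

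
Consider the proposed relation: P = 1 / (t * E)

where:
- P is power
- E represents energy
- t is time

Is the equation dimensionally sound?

No

P (power) has dimensions [L^2 M T^-3].
E (energy) has dimensions [L^2 M T^-2].
t (time) has dimensions [T].

Left side: [L^2 M T^-3]
Right side: [L^-2 M^-1 T]

The two sides have different dimensions, so the equation is NOT dimensionally consistent.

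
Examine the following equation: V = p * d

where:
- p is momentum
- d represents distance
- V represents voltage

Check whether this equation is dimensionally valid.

No

p (momentum) has dimensions [L M T^-1].
d (distance) has dimensions [L].
V (voltage) has dimensions [I^-1 L^2 M T^-3].

Left side: [I^-1 L^2 M T^-3]
Right side: [L^2 M T^-1]

The two sides have different dimensions, so the equation is NOT dimensionally consistent.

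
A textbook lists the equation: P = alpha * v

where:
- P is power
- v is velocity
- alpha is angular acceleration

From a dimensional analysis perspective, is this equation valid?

No

P (power) has dimensions [L^2 M T^-3].
v (velocity) has dimensions [L T^-1].
alpha (angular acceleration) has dimensions [T^-2].

Left side: [L^2 M T^-3]
Right side: [L T^-3]

The two sides have different dimensions, so the equation is NOT dimensionally consistent.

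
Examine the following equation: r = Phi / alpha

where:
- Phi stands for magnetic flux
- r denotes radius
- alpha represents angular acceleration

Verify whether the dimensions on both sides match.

No

Phi (magnetic flux) has dimensions [I^-1 L^2 M T^-2].
r (radius) has dimensions [L].
alpha (angular acceleration) has dimensions [T^-2].

Left side: [L]
Right side: [I^-1 L^2 M]

The two sides have different dimensions, so the equation is NOT dimensionally consistent.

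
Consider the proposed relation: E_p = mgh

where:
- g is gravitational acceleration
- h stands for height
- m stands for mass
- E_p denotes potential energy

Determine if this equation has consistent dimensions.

Yes

g (gravitational acceleration) has dimensions [L T^-2].
h (height) has dimensions [L].
m (mass) has dimensions [M].
E_p (potential energy) has dimensions [L^2 M T^-2].

Left side: [L^2 M T^-2]
Right side: [L^2 M T^-2]

Both sides have the same dimensions, so the equation is dimensionally consistent.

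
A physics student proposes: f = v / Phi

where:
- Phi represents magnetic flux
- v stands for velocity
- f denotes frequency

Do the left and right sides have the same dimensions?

No

Phi (magnetic flux) has dimensions [I^-1 L^2 M T^-2].
v (velocity) has dimensions [L T^-1].
f (frequency) has dimensions [T^-1].

Left side: [T^-1]
Right side: [I L^-1 M^-1 T]

The two sides have different dimensions, so the equation is NOT dimensionally consistent.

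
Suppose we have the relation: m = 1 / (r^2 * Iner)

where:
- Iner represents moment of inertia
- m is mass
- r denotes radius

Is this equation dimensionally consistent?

No

Iner (moment of inertia) has dimensions [L^2 M].
m (mass) has dimensions [M].
r (radius) has dimensions [L].

Left side: [M]
Right side: [L^-4 M^-1]

The two sides have different dimensions, so the equation is NOT dimensionally consistent.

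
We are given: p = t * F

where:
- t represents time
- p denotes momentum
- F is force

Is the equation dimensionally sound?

Yes

t (time) has dimensions [T].
p (momentum) has dimensions [L M T^-1].
F (force) has dimensions [L M T^-2].

Left side: [L M T^-1]
Right side: [L M T^-1]

Both sides have the same dimensions, so the equation is dimensionally consistent.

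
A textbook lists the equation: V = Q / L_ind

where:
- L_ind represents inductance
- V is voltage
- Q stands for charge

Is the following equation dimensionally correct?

No

L_ind (inductance) has dimensions [I^-2 L^2 M T^-2].
V (voltage) has dimensions [I^-1 L^2 M T^-3].
Q (charge) has dimensions [I T].

Left side: [I^-1 L^2 M T^-3]
Right side: [I^3 L^-2 M^-1 T^3]

The two sides have different dimensions, so the equation is NOT dimensionally consistent.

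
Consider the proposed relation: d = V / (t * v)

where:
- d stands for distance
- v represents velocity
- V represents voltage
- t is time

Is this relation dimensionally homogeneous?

No

d (distance) has dimensions [L].
v (velocity) has dimensions [L T^-1].
V (voltage) has dimensions [I^-1 L^2 M T^-3].
t (time) has dimensions [T].

Left side: [L]
Right side: [I^-1 L M T^-3]

The two sides have different dimensions, so the equation is NOT dimensionally consistent.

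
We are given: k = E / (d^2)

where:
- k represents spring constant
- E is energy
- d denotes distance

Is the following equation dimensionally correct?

Yes

k (spring constant) has dimensions [M T^-2].
E (energy) has dimensions [L^2 M T^-2].
d (distance) has dimensions [L].

Left side: [M T^-2]
Right side: [M T^-2]

Both sides have the same dimensions, so the equation is dimensionally consistent.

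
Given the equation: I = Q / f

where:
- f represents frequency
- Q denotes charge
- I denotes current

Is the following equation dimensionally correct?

No

f (frequency) has dimensions [T^-1].
Q (charge) has dimensions [I T].
I (current) has dimensions [I].

Left side: [I]
Right side: [I T^2]

The two sides have different dimensions, so the equation is NOT dimensionally consistent.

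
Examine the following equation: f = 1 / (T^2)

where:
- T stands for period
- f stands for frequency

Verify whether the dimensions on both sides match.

No

T (period) has dimensions [T].
f (frequency) has dimensions [T^-1].

Left side: [T^-1]
Right side: [T^-2]

The two sides have different dimensions, so the equation is NOT dimensionally consistent.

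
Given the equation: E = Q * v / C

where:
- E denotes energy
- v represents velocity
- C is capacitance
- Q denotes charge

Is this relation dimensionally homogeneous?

No

E (energy) has dimensions [L^2 M T^-2].
v (velocity) has dimensions [L T^-1].
C (capacitance) has dimensions [I^2 L^-2 M^-1 T^4].
Q (charge) has dimensions [I T].

Left side: [L^2 M T^-2]
Right side: [I^-1 L^3 M T^-4]

The two sides have different dimensions, so the equation is NOT dimensionally consistent.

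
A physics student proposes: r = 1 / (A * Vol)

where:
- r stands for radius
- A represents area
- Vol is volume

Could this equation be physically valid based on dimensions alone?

No

r (radius) has dimensions [L].
A (area) has dimensions [L^2].
Vol (volume) has dimensions [L^3].

Left side: [L]
Right side: [L^-5]

The two sides have different dimensions, so the equation is NOT dimensionally consistent.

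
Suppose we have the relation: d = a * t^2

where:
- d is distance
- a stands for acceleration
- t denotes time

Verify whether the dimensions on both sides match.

Yes

d (distance) has dimensions [L].
a (acceleration) has dimensions [L T^-2].
t (time) has dimensions [T].

Left side: [L]
Right side: [L]

Both sides have the same dimensions, so the equation is dimensionally consistent.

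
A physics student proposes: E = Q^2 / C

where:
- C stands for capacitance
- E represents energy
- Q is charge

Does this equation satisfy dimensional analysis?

Yes

C (capacitance) has dimensions [I^2 L^-2 M^-1 T^4].
E (energy) has dimensions [L^2 M T^-2].
Q (charge) has dimensions [I T].

Left side: [L^2 M T^-2]
Right side: [L^2 M T^-2]

Both sides have the same dimensions, so the equation is dimensionally consistent.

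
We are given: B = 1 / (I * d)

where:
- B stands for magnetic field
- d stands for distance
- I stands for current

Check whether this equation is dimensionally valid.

No

B (magnetic field) has dimensions [I^-1 M T^-2].
d (distance) has dimensions [L].
I (current) has dimensions [I].

Left side: [I^-1 M T^-2]
Right side: [I^-1 L^-1]

The two sides have different dimensions, so the equation is NOT dimensionally consistent.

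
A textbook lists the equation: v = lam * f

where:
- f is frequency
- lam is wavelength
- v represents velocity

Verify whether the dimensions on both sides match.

Yes

f (frequency) has dimensions [T^-1].
lam (wavelength) has dimensions [L].
v (velocity) has dimensions [L T^-1].

Left side: [L T^-1]
Right side: [L T^-1]

Both sides have the same dimensions, so the equation is dimensionally consistent.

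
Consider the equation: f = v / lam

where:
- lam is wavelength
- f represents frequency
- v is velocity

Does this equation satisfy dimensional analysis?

Yes

lam (wavelength) has dimensions [L].
f (frequency) has dimensions [T^-1].
v (velocity) has dimensions [L T^-1].

Left side: [T^-1]
Right side: [T^-1]

Both sides have the same dimensions, so the equation is dimensionally consistent.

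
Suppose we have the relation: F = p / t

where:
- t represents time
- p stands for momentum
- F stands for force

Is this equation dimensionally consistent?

Yes

t (time) has dimensions [T].
p (momentum) has dimensions [L M T^-1].
F (force) has dimensions [L M T^-2].

Left side: [L M T^-2]
Right side: [L M T^-2]

Both sides have the same dimensions, so the equation is dimensionally consistent.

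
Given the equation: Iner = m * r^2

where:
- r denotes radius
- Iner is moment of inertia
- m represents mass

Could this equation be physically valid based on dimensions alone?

Yes

r (radius) has dimensions [L].
Iner (moment of inertia) has dimensions [L^2 M].
m (mass) has dimensions [M].

Left side: [L^2 M]
Right side: [L^2 M]

Both sides have the same dimensions, so the equation is dimensionally consistent.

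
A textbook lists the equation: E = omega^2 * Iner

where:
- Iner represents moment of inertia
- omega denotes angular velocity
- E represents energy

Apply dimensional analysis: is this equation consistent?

Yes

Iner (moment of inertia) has dimensions [L^2 M].
omega (angular velocity) has dimensions [T^-1].
E (energy) has dimensions [L^2 M T^-2].

Left side: [L^2 M T^-2]
Right side: [L^2 M T^-2]

Both sides have the same dimensions, so the equation is dimensionally consistent.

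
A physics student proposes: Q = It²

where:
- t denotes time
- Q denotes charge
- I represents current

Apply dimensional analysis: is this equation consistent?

No

t (time) has dimensions [T].
Q (charge) has dimensions [I T].
I (current) has dimensions [I].

Left side: [I T]
Right side: [I T^2]

The two sides have different dimensions, so the equation is NOT dimensionally consistent.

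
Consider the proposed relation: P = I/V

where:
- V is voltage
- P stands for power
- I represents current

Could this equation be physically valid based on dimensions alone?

No

V (voltage) has dimensions [I^-1 L^2 M T^-3].
P (power) has dimensions [L^2 M T^-3].
I (current) has dimensions [I].

Left side: [L^2 M T^-3]
Right side: [I^2 L^-2 M^-1 T^3]

The two sides have different dimensions, so the equation is NOT dimensionally consistent.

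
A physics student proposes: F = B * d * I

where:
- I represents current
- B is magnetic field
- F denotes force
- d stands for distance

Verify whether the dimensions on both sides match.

Yes

I (current) has dimensions [I].
B (magnetic field) has dimensions [I^-1 M T^-2].
F (force) has dimensions [L M T^-2].
d (distance) has dimensions [L].

Left side: [L M T^-2]
Right side: [L M T^-2]

Both sides have the same dimensions, so the equation is dimensionally consistent.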